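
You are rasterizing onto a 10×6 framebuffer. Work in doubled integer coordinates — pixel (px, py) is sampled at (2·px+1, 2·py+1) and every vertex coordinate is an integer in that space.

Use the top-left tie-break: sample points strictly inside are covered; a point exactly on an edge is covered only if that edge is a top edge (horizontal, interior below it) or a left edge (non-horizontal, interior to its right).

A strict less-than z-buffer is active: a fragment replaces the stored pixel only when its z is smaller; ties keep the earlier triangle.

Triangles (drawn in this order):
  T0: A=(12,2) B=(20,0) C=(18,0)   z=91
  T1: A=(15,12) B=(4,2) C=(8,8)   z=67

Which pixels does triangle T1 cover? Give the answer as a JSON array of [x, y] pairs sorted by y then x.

T0:
  2·area = 4  (B↔C swapped to make it positive)
  edge (12, 2)→(18, 0): d=(6,-2) top-left  bias=+0
  edge (18, 0)→(20, 0): d=(2,0) top-left  bias=+0
  edge (20, 0)→(12, 2): d=(-8,2) right/bottom  bias=-1
    (7,0)@(15, 1): e=[0,2,2] → █  [on edge]
    (8,0)@(17, 1): e=[4,2,-2] → ·
    (4,1)@(9, 3): e=[0,6,-2] → ·  [on edge]
    (7,1)@(15, 3): e=[12,6,-14] → ·
    (1,2)@(3, 5): e=[0,10,-6] → ·  [on edge]
  covered (1 px):
    · · · · · · · █ · ·
    · · · · · · · · · ·
    · · · · · · · · · ·
    · · · · · · · · · ·
    · · · · · · · · · ·
    · · · · · · · · · ·
T1:
  2·area = 26  (B↔C swapped to make it positive)
  edge (15, 12)→(8, 8): d=(-7,-4) top-left  bias=+0
  edge (8, 8)→(4, 2): d=(-4,-6) top-left  bias=+0
  edge (4, 2)→(15, 12): d=(11,10) right/bottom  bias=-1
    (2,1)@(5, 3): e=[23,2,1] → █
    (3,1)@(7, 3): e=[31,14,-19] → ·
    (2,2)@(5, 5): e=[9,-6,23] → ·
    (3,2)@(7, 5): e=[17,6,3] → █
    (4,2)@(9, 5): e=[25,18,-17] → ·
    (3,3)@(7, 7): e=[3,-2,25] → ·
    (4,3)@(9, 7): e=[11,10,5] → █
    (5,3)@(11, 7): e=[19,22,-15] → ·
    (4,4)@(9, 9): e=[-3,2,27] → ·
    (5,4)@(11, 9): e=[5,14,7] → █
    (6,4)@(13, 9): e=[13,26,-13] → ·
    (5,5)@(11, 11): e=[-9,6,29] → ·
  covered (4 px):
    · · · · · · · · · ·
    · · █ · · · · · · ·
    · · · █ · · · · · ·
    · · · · █ · · · · ·
    · · · · · █ · · · ·
    · · · · · · · · · ·

Answer: [[2,1],[3,2],[4,3],[5,4]]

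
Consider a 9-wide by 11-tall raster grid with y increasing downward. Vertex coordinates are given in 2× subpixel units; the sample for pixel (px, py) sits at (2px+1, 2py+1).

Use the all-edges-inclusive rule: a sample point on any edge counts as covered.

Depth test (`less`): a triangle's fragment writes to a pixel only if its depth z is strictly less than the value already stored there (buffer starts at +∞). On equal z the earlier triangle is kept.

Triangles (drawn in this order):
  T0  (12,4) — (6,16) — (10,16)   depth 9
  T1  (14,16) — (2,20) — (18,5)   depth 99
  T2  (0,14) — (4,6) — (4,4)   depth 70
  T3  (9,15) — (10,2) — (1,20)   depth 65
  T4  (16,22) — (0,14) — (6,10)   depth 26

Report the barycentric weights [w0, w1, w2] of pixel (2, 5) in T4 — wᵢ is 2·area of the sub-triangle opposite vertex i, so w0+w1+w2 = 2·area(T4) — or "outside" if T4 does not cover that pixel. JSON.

T0:
  2·area = 48  (B↔C swapped to make it positive)
  edge (12, 4)→(10, 16): d=(-2,12) inclusive
  edge (10, 16)→(6, 16): d=(-4,0) inclusive
  edge (6, 16)→(12, 4): d=(6,-12) inclusive
    (5,3)@(11, 7): e=[6,36,6] → #
    (6,3)@(13, 7): e=[-18,36,30] → ·
    (5,4)@(11, 9): e=[2,28,18] → #
    (6,4)@(13, 9): e=[-22,28,42] → ·
    (4,5)@(9, 11): e=[22,20,6] → #
    (5,5)@(11, 11): e=[-2,20,30] → ·
    (4,6)@(9, 13): e=[18,12,18] → #
    (5,6)@(11, 13): e=[-6,12,42] → ·
    (3,7)@(7, 15): e=[38,4,6] → #
    (5,7)@(11, 15): e=[-10,4,54] → ·
    (3,8)@(7, 17): e=[34,-4,18] → ·
    (4,8)@(9, 17): e=[10,-4,42] → ·
  covered (6 px):
    · · · · · · · · ·
    · · · · · · · · ·
    · · · · · · · · ·
    · · · · · # · · ·
    · · · · · # · · ·
    · · · · # · · · ·
    · · · · # · · · ·
    · · · # # · · · ·
    · · · · · · · · ·
    · · · · · · · · ·
    · · · · · · · · ·
T1:
  2·area = 116
  edge (14, 16)→(2, 20): d=(-12,4) inclusive
  edge (2, 20)→(18, 5): d=(16,-15) inclusive
  edge (18, 5)→(14, 16): d=(-4,11) inclusive
    (8,3)@(17, 7): e=[96,17,3] → #
    (7,4)@(15, 9): e=[80,19,17] → #
    (8,4)@(17, 9): e=[72,49,-5] → ·
    (6,5)@(13, 11): e=[64,21,31] → #
    (8,5)@(17, 11): e=[48,81,-13] → ·
    (5,6)@(11, 13): e=[48,23,45] → #
    (8,6)@(17, 13): e=[24,113,-21] → ·
    (4,7)@(9, 15): e=[32,25,59] → #
    (7,7)@(15, 15): e=[8,115,-7] → ·
    (8,7)@(17, 15): e=[0,145,-29] → ·  [on edge]
    (3,8)@(7, 17): e=[16,27,73] → #
    (5,8)@(11, 17): e=[0,87,29] → #  [on edge]
    (2,9)@(5, 19): e=[0,29,87] → #  [on edge]
  covered (14 px):
    · · · · · · · · ·
    · · · · · · · · ·
    · · · · · · · · ·
    · · · · · · · · #
    · · · · · · · # ·
    · · · · · · # # ·
    · · · · · # # # ·
    · · · · # # # · ·
    · · · # # # · · ·
    · · # · · · · · ·
    · · · · · · · · ·
T2:
  2·area = 8  (B↔C swapped to make it positive)
  edge (0, 14)→(4, 4): d=(4,-10) inclusive
  edge (4, 4)→(4, 6): d=(0,2) inclusive
  edge (4, 6)→(0, 14): d=(-4,8) inclusive
    (1,3)@(3, 7): e=[2,2,4] → #
    (2,3)@(5, 7): e=[22,-2,-12] → ·
    (1,4)@(3, 9): e=[10,2,-4] → ·
  covered (1 px):
    · · · · · · · · ·
    · · · · · · · · ·
    · · · · · · · · ·
    · # · · · · · · ·
    · · · · · · · · ·
    · · · · · · · · ·
    · · · · · · · · ·
    · · · · · · · · ·
    · · · · · · · · ·
    · · · · · · · · ·
    · · · · · · · · ·
T3:
  2·area = 99  (B↔C swapped to make it positive)
  edge (9, 15)→(1, 20): d=(-8,5) inclusive
  edge (1, 20)→(10, 2): d=(9,-18) inclusive
  edge (10, 2)→(9, 15): d=(-1,13) inclusive
    (4,2)@(9, 5): e=[80,9,10] → #
    (5,2)@(11, 5): e=[70,45,-16] → ·
    (4,3)@(9, 7): e=[64,27,8] → #
    (5,3)@(11, 7): e=[54,63,-18] → ·
    (3,4)@(7, 9): e=[58,9,32] → #
    (5,4)@(11, 9): e=[38,81,-20] → ·
    (3,5)@(7, 11): e=[42,27,30] → #
    (5,5)@(11, 11): e=[22,99,-22] → ·
    (2,6)@(5, 13): e=[36,9,54] → #
    (5,6)@(11, 13): e=[6,117,-24] → ·
    (2,7)@(5, 15): e=[20,27,52] → #
    (4,7)@(9, 15): e=[0,99,0] → #  [on edge]
  covered (14 px):
    · · · · · · · · ·
    · · · · · · · · ·
    · · · · # · · · ·
    · · · · # · · · ·
    · · · # # · · · ·
    · · · # # · · · ·
    · · # # # · · · ·
    · · # # # · · · ·
    · # # · · · · · ·
    · · · · · · · · ·
    · · · · · · · · ·
T4:
  2·area = 112
  edge (16, 22)→(0, 14): d=(-16,-8) inclusive
  edge (0, 14)→(6, 10): d=(6,-4) inclusive
  edge (6, 10)→(16, 22): d=(10,12) inclusive
    (2,5)@(5, 11): e=[88,2,22] → #
    (3,5)@(7, 11): e=[104,10,-2] → ·
    (1,6)@(3, 13): e=[40,6,66] → #
    (3,6)@(7, 13): e=[72,22,18] → #
    (4,6)@(9, 13): e=[88,30,-6] → ·
    (1,7)@(3, 15): e=[8,18,86] → #
    (4,7)@(9, 15): e=[56,42,14] → #
    (5,7)@(11, 15): e=[72,50,-10] → ·
    (1,8)@(3, 17): e=[-24,30,106] → ·
    (2,8)@(5, 17): e=[-8,38,82] → ·
    (3,8)@(7, 17): e=[8,46,58] → #
    (5,8)@(11, 17): e=[40,62,10] → #
  covered (14 px):
    · · · · · · · · ·
    · · · · · · · · ·
    · · · · · · · · ·
    · · · · · · · · ·
    · · · · · · · · ·
    · · # · · · · · ·
    · # # # · · · · ·
    · # # # # · · · ·
    · · · # # # · · ·
    · · · · · # # · ·
    · · · · · · · # ·

Result: [2,22,88]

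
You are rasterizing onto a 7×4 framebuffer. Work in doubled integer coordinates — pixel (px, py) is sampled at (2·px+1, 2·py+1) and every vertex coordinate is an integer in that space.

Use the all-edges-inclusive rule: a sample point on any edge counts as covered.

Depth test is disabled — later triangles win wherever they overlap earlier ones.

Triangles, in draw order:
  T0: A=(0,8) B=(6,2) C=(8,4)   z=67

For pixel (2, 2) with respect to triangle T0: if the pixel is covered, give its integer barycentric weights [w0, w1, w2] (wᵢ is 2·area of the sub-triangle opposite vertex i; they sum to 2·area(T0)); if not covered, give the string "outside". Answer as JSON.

T0:
  2·area = 24
  edge (0, 8)→(6, 2): d=(6,-6) inclusive
  edge (6, 2)→(8, 4): d=(2,2) inclusive
  edge (8, 4)→(0, 8): d=(-8,4) inclusive
    (2,0)@(5, 1): e=[-12,0,36] → ·  [on edge]
    (3,0)@(7, 1): e=[0,-4,28] → ·  [on edge]
    (2,1)@(5, 3): e=[0,4,20] → █  [on edge]
    (3,1)@(7, 3): e=[12,0,12] → █  [on edge]
    (4,1)@(9, 3): e=[24,-4,4] → ·
    (1,2)@(3, 5): e=[0,12,12] → █  [on edge]
    (3,2)@(7, 5): e=[24,4,-4] → ·
    (4,2)@(9, 5): e=[36,0,-12] → ·  [on edge]
    (0,3)@(1, 7): e=[0,20,4] → █  [on edge]
    (1,3)@(3, 7): e=[12,16,-4] → ·
    (2,3)@(5, 7): e=[24,12,-12] → ·
    (5,3)@(11, 7): e=[60,0,-36] → ·  [on edge]
  covered (5 px):
    · · · · · · ·
    · · █ █ · · ·
    · █ █ · · · ·
    █ · · · · · ·

Answer: [8,4,12]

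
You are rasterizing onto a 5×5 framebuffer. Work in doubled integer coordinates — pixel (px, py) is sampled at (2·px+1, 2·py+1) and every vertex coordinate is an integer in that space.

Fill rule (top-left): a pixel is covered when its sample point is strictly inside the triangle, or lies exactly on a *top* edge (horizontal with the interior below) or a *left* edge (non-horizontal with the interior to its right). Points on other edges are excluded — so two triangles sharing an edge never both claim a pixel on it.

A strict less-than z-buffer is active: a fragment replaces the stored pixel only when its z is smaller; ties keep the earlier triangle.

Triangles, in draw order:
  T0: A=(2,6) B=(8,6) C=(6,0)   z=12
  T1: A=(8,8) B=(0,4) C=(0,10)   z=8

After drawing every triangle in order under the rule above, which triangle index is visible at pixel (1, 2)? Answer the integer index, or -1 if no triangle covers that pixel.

T0:
  2·area = 36  (B↔C swapped to make it positive)
  edge (2, 6)→(6, 0): d=(4,-6) top-left  bias=+0
  edge (6, 0)→(8, 6): d=(2,6) right/bottom  bias=-1
  edge (8, 6)→(2, 6): d=(-6,0) right/bottom  bias=-1
    (2,1)@(5, 3): e=[6,12,18] → █
    (3,1)@(7, 3): e=[18,0,18] → ·  [on edge]
    (1,2)@(3, 5): e=[2,28,6] → █
    (3,2)@(7, 5): e=[26,4,6] → █
    (4,2)@(9, 5): e=[38,-8,6] → ·
    (1,3)@(3, 7): e=[10,32,-6] → ·
    (2,3)@(5, 7): e=[22,20,-6] → ·
    (3,3)@(7, 7): e=[34,8,-6] → ·
    (4,4)@(9, 9): e=[54,0,-18] → ·  [on edge]
  covered (4 px):
    · · · · ·
    · · █ · ·
    · █ █ █ ·
    · · · · ·
    · · · · ·
T1:
  2·area = 48  (B↔C swapped to make it positive)
  edge (8, 8)→(0, 10): d=(-8,2) right/bottom  bias=-1
  edge (0, 10)→(0, 4): d=(0,-6) top-left  bias=+0
  edge (0, 4)→(8, 8): d=(8,4) right/bottom  bias=-1
    (0,2)@(1, 5): e=[38,6,4] → █
    (1,2)@(3, 5): e=[34,18,-4] → ·
    (0,3)@(1, 7): e=[22,6,20] → █
    (1,3)@(3, 7): e=[18,18,12] → █
    (2,3)@(5, 7): e=[14,30,4] → █
    (3,3)@(7, 7): e=[10,42,-4] → ·
    (0,4)@(1, 9): e=[6,6,36] → █
    (2,4)@(5, 9): e=[-2,30,20] → ·
  covered (6 px):
    · · · · ·
    · · · · ·
    █ · · · ·
    █ █ █ · ·
    █ █ · · ·

Z-buffer (winner per pixel, '.' = empty):
  . . . . .
  . . 0 . .
  1 0 0 0 .
  1 1 1 . .
  1 1 . . .

Result: 0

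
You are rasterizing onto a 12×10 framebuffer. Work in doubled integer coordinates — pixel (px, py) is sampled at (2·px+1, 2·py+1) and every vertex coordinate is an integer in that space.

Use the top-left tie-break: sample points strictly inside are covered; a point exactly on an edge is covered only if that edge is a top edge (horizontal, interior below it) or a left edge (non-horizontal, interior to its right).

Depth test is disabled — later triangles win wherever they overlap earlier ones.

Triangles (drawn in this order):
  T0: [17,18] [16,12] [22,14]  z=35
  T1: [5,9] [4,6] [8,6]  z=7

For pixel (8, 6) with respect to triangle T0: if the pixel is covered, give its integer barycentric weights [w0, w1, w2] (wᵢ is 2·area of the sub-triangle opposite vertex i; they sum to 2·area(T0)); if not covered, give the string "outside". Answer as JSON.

T0:
  2·area = 34
  edge (17, 18)→(16, 12): d=(-1,-6) top-left  bias=+0
  edge (16, 12)→(22, 14): d=(6,2) right/bottom  bias=-1
  edge (22, 14)→(17, 18): d=(-5,4) right/bottom  bias=-1
    (0,3)@(1, 7): e=[-85,0,119] → .  [on edge]
    (3,4)@(7, 9): e=[-51,0,85] → .  [on edge]
    (6,5)@(13, 11): e=[-17,0,51] → .  [on edge]
    (8,6)@(17, 13): e=[5,4,25] → X
    (9,6)@(19, 13): e=[17,0,17] → .  [on edge]
    (8,7)@(17, 15): e=[3,16,15] → X
    (9,7)@(19, 15): e=[15,12,7] → X
    (10,7)@(21, 15): e=[27,8,-1] → .
    (8,8)@(17, 17): e=[1,28,5] → X
    (9,8)@(19, 17): e=[13,24,-3] → .
    (8,9)@(17, 19): e=[-1,40,-5] → .
  covered (4 px):
    . . . . . . . . . . . .
    . . . . . . . . . . . .
    . . . . . . . . . . . .
    . . . . . . . . . . . .
    . . . . . . . . . . . .
    . . . . . . . . . . . .
    . . . . . . . . X . . .
    . . . . . . . . X X . .
    . . . . . . . . X . . .
    . . . . . . . . . . . .
T1:
  2·area = 12
  edge (5, 9)→(4, 6): d=(-1,-3) top-left  bias=+0
  edge (4, 6)→(8, 6): d=(4,0) top-left  bias=+0
  edge (8, 6)→(5, 9): d=(-3,3) right/bottom  bias=-1
    (6,0)@(13, 1): e=[32,-20,0] → .  [on edge]
    (1,1)@(3, 3): e=[0,-12,24] → .  [on edge]
    (5,1)@(11, 3): e=[24,-12,0] → .  [on edge]
    (4,2)@(9, 5): e=[16,-4,0] → .  [on edge]
    (2,3)@(5, 7): e=[2,4,6] → X
    (3,3)@(7, 7): e=[8,4,0] → .  [on edge]
    (2,4)@(5, 9): e=[0,12,0] → .  [on edge]
    (1,5)@(3, 11): e=[-8,20,0] → .  [on edge]
    (0,6)@(1, 13): e=[-16,28,0] → .  [on edge]
    (3,7)@(7, 15): e=[0,36,-24] → .  [on edge]
  covered (1 px):
    . . . . . . . . . . . .
    . . . . . . . . . . . .
    . . . . . . . . . . . .
    . . X . . . . . . . . .
    . . . . . . . . . . . .
    . . . . . . . . . . . .
    . . . . . . . . . . . .
    . . . . . . . . . . . .
    . . . . . . . . . . . .
    . . . . . . . . . . . .

Result: [4,25,5]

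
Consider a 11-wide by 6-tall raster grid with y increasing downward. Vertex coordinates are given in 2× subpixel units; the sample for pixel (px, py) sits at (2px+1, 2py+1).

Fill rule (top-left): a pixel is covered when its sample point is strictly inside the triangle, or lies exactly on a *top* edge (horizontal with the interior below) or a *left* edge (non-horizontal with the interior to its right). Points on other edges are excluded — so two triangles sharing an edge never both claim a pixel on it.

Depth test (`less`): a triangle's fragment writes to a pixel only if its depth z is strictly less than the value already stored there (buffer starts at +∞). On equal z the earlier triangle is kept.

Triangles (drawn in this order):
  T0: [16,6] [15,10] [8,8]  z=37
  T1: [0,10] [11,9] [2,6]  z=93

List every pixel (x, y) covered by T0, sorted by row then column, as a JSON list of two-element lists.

T0:
  2·area = 30
  edge (16, 6)→(15, 10): d=(-1,4) right/bottom  bias=-1
  edge (15, 10)→(8, 8): d=(-7,-2) top-left  bias=+0
  edge (8, 8)→(16, 6): d=(8,-2) top-left  bias=+0
    (6,3)@(13, 7): e=[11,17,2] → #
    (7,3)@(15, 7): e=[3,21,6] → #
    (8,3)@(17, 7): e=[-5,25,10] → ·
    (6,4)@(13, 9): e=[9,3,18] → #
    (8,4)@(17, 9): e=[-7,11,26] → ·
    (6,5)@(13, 11): e=[7,-11,34] → ·
    (7,5)@(15, 11): e=[-1,-7,38] → ·
  covered (4 px):
    · · · · · · · · · · ·
    · · · · · · · · · · ·
    · · · · · · · · · · ·
    · · · · · · # # · · ·
    · · · · · · # # · · ·
    · · · · · · · · · · ·
T1:
  2·area = 42  (B↔C swapped to make it positive)
  edge (0, 10)→(2, 6): d=(2,-4) top-left  bias=+0
  edge (2, 6)→(11, 9): d=(9,3) right/bottom  bias=-1
  edge (11, 9)→(0, 10): d=(-11,1) right/bottom  bias=-1
    (1,3)@(3, 7): e=[6,6,30] → #
    (2,3)@(5, 7): e=[14,0,28] → ·  [on edge]
    (0,4)@(1, 9): e=[2,30,10] → #
    (2,4)@(5, 9): e=[18,18,6] → #
    (3,4)@(7, 9): e=[26,12,4] → #
    (4,4)@(9, 9): e=[34,6,2] → #
    (5,4)@(11, 9): e=[42,0,0] → ·  [on edge]
    (0,5)@(1, 11): e=[6,48,-12] → ·
    (1,5)@(3, 11): e=[14,42,-14] → ·
    (2,5)@(5, 11): e=[22,36,-16] → ·
    (3,5)@(7, 11): e=[30,30,-18] → ·
    (4,5)@(9, 11): e=[38,24,-20] → ·
    (8,5)@(17, 11): e=[70,0,-28] → ·  [on edge]
  covered (6 px):
    · · · · · · · · · · ·
    · · · · · · · · · · ·
    · · · · · · · · · · ·
    · # · · · · · · · · ·
    # # # # # · · · · · ·
    · · · · · · · · · · ·

Final: [[6,3],[7,3],[6,4],[7,4]]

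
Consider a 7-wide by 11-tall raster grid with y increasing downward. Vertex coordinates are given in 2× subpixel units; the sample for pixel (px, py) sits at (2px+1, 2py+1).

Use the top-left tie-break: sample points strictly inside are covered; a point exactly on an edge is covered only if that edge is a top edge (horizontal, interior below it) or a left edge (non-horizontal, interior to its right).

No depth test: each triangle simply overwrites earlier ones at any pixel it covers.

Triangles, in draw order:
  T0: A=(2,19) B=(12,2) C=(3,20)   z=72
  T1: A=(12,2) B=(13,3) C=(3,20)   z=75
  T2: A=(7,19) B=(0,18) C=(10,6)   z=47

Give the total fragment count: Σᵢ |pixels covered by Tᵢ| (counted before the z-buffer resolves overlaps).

T0:
  2·area = 27
  edge (2, 19)→(12, 2): d=(10,-17) top-left  bias=+0
  edge (12, 2)→(3, 20): d=(-9,18) right/bottom  bias=-1
  edge (3, 20)→(2, 19): d=(-1,-1) top-left  bias=+0
    (3,5)@(7, 11): e=[5,9,13] → █
    (4,5)@(9, 11): e=[39,-27,15] → ·
    (3,6)@(7, 13): e=[25,-9,11] → ·
    (2,7)@(5, 15): e=[11,9,7] → █
    (3,7)@(7, 15): e=[45,-27,9] → ·
    (2,8)@(5, 17): e=[31,-9,5] → ·
    (1,9)@(3, 19): e=[17,9,1] → █
    (2,9)@(5, 19): e=[51,-27,3] → ·
    (1,10)@(3, 21): e=[37,-9,-1] → ·
  covered (3 px):
    · · · · · · ·
    · · · · · · ·
    · · · · · · ·
    · · · · · · ·
    · · · · · · ·
    · · · █ · · ·
    · · · · · · ·
    · · █ · · · ·
    · · · · · · ·
    · █ · · · · ·
    · · · · · · ·
T1:
  2·area = 27
  edge (12, 2)→(13, 3): d=(1,1) right/bottom  bias=-1
  edge (13, 3)→(3, 20): d=(-10,17) right/bottom  bias=-1
  edge (3, 20)→(12, 2): d=(9,-18) top-left  bias=+0
    (5,0)@(11, 1): e=[0,54,-27] → ·  [on edge]
    (6,1)@(13, 3): e=[0,0,27] → ·  [on edge]
    (5,2)@(11, 5): e=[4,14,9] → █
    (6,2)@(13, 5): e=[2,-20,45] → ·
    (5,3)@(11, 7): e=[6,-6,27] → ·
    (4,4)@(9, 9): e=[10,8,9] → █
    (5,4)@(11, 9): e=[8,-26,45] → ·
    (4,5)@(9, 11): e=[12,-12,27] → ·
    (3,6)@(7, 13): e=[16,2,9] → █
    (4,6)@(9, 13): e=[14,-32,45] → ·
    (3,7)@(7, 15): e=[18,-18,27] → ·
  covered (3 px):
    · · · · · · ·
    · · · · · · ·
    · · · · · █ ·
    · · · · · · ·
    · · · · █ · ·
    · · · · · · ·
    · · · █ · · ·
    · · · · · · ·
    · · · · · · ·
    · · · · · · ·
    · · · · · · ·
T2:
  2·area = 94
  edge (7, 19)→(0, 18): d=(-7,-1) top-left  bias=+0
  edge (0, 18)→(10, 6): d=(10,-12) top-left  bias=+0
  edge (10, 6)→(7, 19): d=(-3,13) right/bottom  bias=-1
    (4,4)@(9, 9): e=[72,18,4] → █
    (5,4)@(11, 9): e=[74,42,-22] → ·
    (3,5)@(7, 11): e=[56,14,24] → █
    (4,5)@(9, 11): e=[58,38,-2] → ·
    (2,6)@(5, 13): e=[40,10,44] → █
    (4,6)@(9, 13): e=[44,58,-8] → ·
    (1,7)@(3, 15): e=[24,6,64] → █
    (4,7)@(9, 15): e=[30,78,-14] → ·
    (0,8)@(1, 17): e=[8,2,84] → █
    (4,8)@(9, 17): e=[16,98,-20] → ·
    (0,9)@(1, 19): e=[-6,22,78] → ·
    (1,9)@(3, 19): e=[-4,46,52] → ·
    (3,9)@(7, 19): e=[0,94,0] → ·  [on edge]
  covered (11 px):
    · · · · · · ·
    · · · · · · ·
    · · · · · · ·
    · · · · · · ·
    · · · · █ · ·
    · · · █ · · ·
    · · █ █ · · ·
    · █ █ █ · · ·
    █ █ █ █ · · ·
    · · · · · · ·
    · · · · · · ·

Result: 17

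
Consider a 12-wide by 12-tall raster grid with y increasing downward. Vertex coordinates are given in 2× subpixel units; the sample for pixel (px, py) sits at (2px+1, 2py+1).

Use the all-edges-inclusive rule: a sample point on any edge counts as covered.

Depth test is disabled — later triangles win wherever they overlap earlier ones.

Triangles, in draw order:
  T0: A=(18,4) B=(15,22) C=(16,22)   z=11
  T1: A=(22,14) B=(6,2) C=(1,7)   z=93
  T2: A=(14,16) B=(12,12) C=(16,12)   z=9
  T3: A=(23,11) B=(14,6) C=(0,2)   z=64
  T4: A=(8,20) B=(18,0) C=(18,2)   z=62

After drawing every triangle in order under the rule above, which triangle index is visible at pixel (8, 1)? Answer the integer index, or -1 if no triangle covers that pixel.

T0:
  2·area = 18  (B↔C swapped to make it positive)
  edge (18, 4)→(16, 22): d=(-2,18) inclusive
  edge (16, 22)→(15, 22): d=(-1,0) inclusive
  edge (15, 22)→(18, 4): d=(3,-18) inclusive
    (8,5)@(17, 11): e=[4,11,3] → X
    (9,5)@(19, 11): e=[-32,11,39] → .
    (8,6)@(17, 13): e=[0,9,9] → X  [on edge]
    (9,6)@(19, 13): e=[-36,9,45] → .
    (8,7)@(17, 15): e=[-4,7,15] → .
  covered (2 px):
    . . . . . . . . . . . .
    . . . . . . . . . . . .
    . . . . . . . . . . . .
    . . . . . . . . . . . .
    . . . . . . . . . . . .
    . . . . . . . . X . . .
    . . . . . . . . X . . .
    . . . . . . . . . . . .
    . . . . . . . . . . . .
    . . . . . . . . . . . .
    . . . . . . . . . . . .
    . . . . . . . . . . . .
T1:
  2·area = 140  (B↔C swapped to make it positive)
  edge (22, 14)→(1, 7): d=(-21,-7) inclusive
  edge (1, 7)→(6, 2): d=(5,-5) inclusive
  edge (6, 2)→(22, 14): d=(16,12) inclusive
    (3,0)@(7, 1): e=[168,0,-28] → .  [on edge]
    (2,1)@(5, 3): e=[112,0,28] → X  [on edge]
    (3,1)@(7, 3): e=[126,10,4] → X
    (4,1)@(9, 3): e=[140,20,-20] → .
    (1,2)@(3, 5): e=[56,0,84] → X  [on edge]
    (4,2)@(9, 5): e=[98,30,12] → X
    (5,2)@(11, 5): e=[112,40,-12] → .
    (0,3)@(1, 7): e=[0,0,140] → X  [on edge]
    (5,3)@(11, 7): e=[70,50,20] → X
    (6,3)@(13, 7): e=[84,60,-4] → .
    (0,4)@(1, 9): e=[-42,10,172] → .
    (1,4)@(3, 9): e=[-28,20,148] → .
    (3,4)@(7, 9): e=[0,40,100] → X  [on edge]
    (6,5)@(13, 11): e=[0,80,60] → X  [on edge]
    (9,6)@(19, 13): e=[0,120,20] → X  [on edge]
  covered (21 px):
    . . . . . . . . . . . .
    . . X X . . . . . . . .
    . X X X X . . . . . . .
    X X X X X X . . . . . .
    . . . X X X X X . . . .
    . . . . . . X X X . . .
    . . . . . . . . . X . .
    . . . . . . . . . . . .
    . . . . . . . . . . . .
    . . . . . . . . . . . .
    . . . . . . . . . . . .
    . . . . . . . . . . . .
T2:
  2·area = 16
  edge (14, 16)→(12, 12): d=(-2,-4) inclusive
  edge (12, 12)→(16, 12): d=(4,0) inclusive
  edge (16, 12)→(14, 16): d=(-2,4) inclusive
    (6,6)@(13, 13): e=[2,4,10] → X
    (7,6)@(15, 13): e=[10,4,2] → X
    (8,6)@(17, 13): e=[18,4,-6] → .
    (6,7)@(13, 15): e=[-2,12,6] → .
    (7,7)@(15, 15): e=[6,12,-2] → .
  covered (2 px):
    . . . . . . . . . . . .
    . . . . . . . . . . . .
    . . . . . . . . . . . .
    . . . . . . . . . . . .
    . . . . . . . . . . . .
    . . . . . . . . . . . .
    . . . . . . X X . . . .
    . . . . . . . . . . . .
    . . . . . . . . . . . .
    . . . . . . . . . . . .
    . . . . . . . . . . . .
    . . . . . . . . . . . .
T3:
  2·area = 34  (B↔C swapped to make it positive)
  edge (23, 11)→(0, 2): d=(-23,-9) inclusive
  edge (0, 2)→(14, 6): d=(14,4) inclusive
  edge (14, 6)→(23, 11): d=(9,5) inclusive
    (2,0)@(5, 1): e=[68,-34,0] → .  [on edge]
    (1,1)@(3, 3): e=[4,2,28] → X
    (2,1)@(5, 3): e=[22,-6,18] → .
    (1,2)@(3, 5): e=[-42,30,46] → .
    (4,2)@(9, 5): e=[12,6,16] → X
    (5,2)@(11, 5): e=[30,-2,6] → .
    (4,3)@(9, 7): e=[-34,34,34] → .
    (6,3)@(13, 7): e=[2,18,14] → X
    (7,3)@(15, 7): e=[20,10,4] → X
    (8,3)@(17, 7): e=[38,2,-6] → .
    (6,4)@(13, 9): e=[-44,46,32] → .
    (7,4)@(15, 9): e=[-26,38,22] → .
    (11,5)@(23, 11): e=[0,34,0] → X  [on edge]
  covered (6 px):
    . . . . . . . . . . . .
    . X . . . . . . . . . .
    . . . . X . . . . . . .
    . . . . . . X X . . . .
    . . . . . . . . . X . .
    . . . . . . . . . . . X
    . . . . . . . . . . . .
    . . . . . . . . . . . .
    . . . . . . . . . . . .
    . . . . . . . . . . . .
    . . . . . . . . . . . .
    . . . . . . . . . . . .
T4:
  2·area = 20
  edge (8, 20)→(18, 0): d=(10,-20) inclusive
  edge (18, 0)→(18, 2): d=(0,2) inclusive
  edge (18, 2)→(8, 20): d=(-10,18) inclusive
    (8,1)@(17, 3): e=[10,2,8] → X
    (9,1)@(19, 3): e=[50,-2,-28] → .
    (8,2)@(17, 5): e=[30,2,-12] → .
    (7,3)@(15, 7): e=[10,6,4] → X
    (8,3)@(17, 7): e=[50,2,-32] → .
    (7,4)@(15, 9): e=[30,6,-16] → .
    (6,5)@(13, 11): e=[10,10,0] → X  [on edge]
    (7,5)@(15, 11): e=[50,6,-36] → .
    (6,6)@(13, 13): e=[30,10,-20] → .
  covered (3 px):
    . . . . . . . . . . . .
    . . . . . . . . X . . .
    . . . . . . . . . . . .
    . . . . . . . X . . . .
    . . . . . . . . . . . .
    . . . . . . X . . . . .
    . . . . . . . . . . . .
    . . . . . . . . . . . .
    . . . . . . . . . . . .
    . . . . . . . . . . . .
    . . . . . . . . . . . .
    . . . . . . . . . . . .

Z-buffer (winner per pixel, '.' = empty):
  . . . . . . . . . . . .
  . 3 1 1 . . . . 4 . . .
  . 1 1 1 3 . . . . . . .
  1 1 1 1 1 1 3 4 . . . .
  . . . 1 1 1 1 1 . 3 . .
  . . . . . . 4 1 1 . . 3
  . . . . . . 2 2 0 1 . .
  . . . . . . . . . . . .
  . . . . . . . . . . . .
  . . . . . . . . . . . .
  . . . . . . . . . . . .
  . . . . . . . . . . . .

Result: 4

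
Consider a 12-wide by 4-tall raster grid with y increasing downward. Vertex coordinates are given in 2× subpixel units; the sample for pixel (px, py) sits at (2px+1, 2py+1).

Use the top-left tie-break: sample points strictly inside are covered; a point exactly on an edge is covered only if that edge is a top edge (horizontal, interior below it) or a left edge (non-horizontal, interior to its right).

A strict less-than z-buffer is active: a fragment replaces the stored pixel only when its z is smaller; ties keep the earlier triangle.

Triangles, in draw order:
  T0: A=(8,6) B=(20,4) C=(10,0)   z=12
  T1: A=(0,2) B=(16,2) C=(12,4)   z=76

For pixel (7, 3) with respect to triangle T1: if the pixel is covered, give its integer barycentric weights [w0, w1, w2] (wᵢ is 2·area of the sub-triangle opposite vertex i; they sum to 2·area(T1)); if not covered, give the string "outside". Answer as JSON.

T0:
  2·area = 68  (B↔C swapped to make it positive)
  edge (8, 6)→(10, 0): d=(2,-6) top-left  bias=+0
  edge (10, 0)→(20, 4): d=(10,4) right/bottom  bias=-1
  edge (20, 4)→(8, 6): d=(-12,2) right/bottom  bias=-1
    (5,0)@(11, 1): e=[8,6,54] → █
    (6,0)@(13, 1): e=[20,-2,50] → ·
    (4,1)@(9, 3): e=[0,34,34] → █  [on edge]
    (6,1)@(13, 3): e=[24,18,26] → █
    (7,1)@(15, 3): e=[36,10,22] → █
    (8,1)@(17, 3): e=[48,2,18] → █
    (9,1)@(19, 3): e=[60,-6,14] → ·
    (4,2)@(9, 5): e=[4,54,10] → █
    (7,2)@(15, 5): e=[40,30,-2] → ·
    (8,2)@(17, 5): e=[52,22,-6] → ·
    (4,3)@(9, 7): e=[8,74,-14] → ·
    (5,3)@(11, 7): e=[20,66,-18] → ·
  covered (9 px):
    · · · · · █ · · · · · ·
    · · · · █ █ █ █ █ · · ·
    · · · · █ █ █ · · · · ·
    · · · · · · · · · · · ·
T1:
  2·area = 32
  edge (0, 2)→(16, 2): d=(16,0) top-left  bias=+0
  edge (16, 2)→(12, 4): d=(-4,2) right/bottom  bias=-1
  edge (12, 4)→(0, 2): d=(-12,-2) top-left  bias=+0
    (3,1)@(7, 3): e=[16,14,2] → █
    (4,1)@(9, 3): e=[16,10,6] → █
    (5,1)@(11, 3): e=[16,6,10] → █
    (6,1)@(13, 3): e=[16,2,14] → █
    (7,1)@(15, 3): e=[16,-2,18] → ·
    (3,2)@(7, 5): e=[48,6,-22] → ·
    (4,2)@(9, 5): e=[48,2,-18] → ·
    (5,2)@(11, 5): e=[48,-2,-14] → ·
    (6,2)@(13, 5): e=[48,-6,-10] → ·
  covered (4 px):
    · · · · · · · · · · · ·
    · · · █ █ █ █ · · · · ·
    · · · · · · · · · · · ·
    · · · · · · · · · · · ·

Final: "outside"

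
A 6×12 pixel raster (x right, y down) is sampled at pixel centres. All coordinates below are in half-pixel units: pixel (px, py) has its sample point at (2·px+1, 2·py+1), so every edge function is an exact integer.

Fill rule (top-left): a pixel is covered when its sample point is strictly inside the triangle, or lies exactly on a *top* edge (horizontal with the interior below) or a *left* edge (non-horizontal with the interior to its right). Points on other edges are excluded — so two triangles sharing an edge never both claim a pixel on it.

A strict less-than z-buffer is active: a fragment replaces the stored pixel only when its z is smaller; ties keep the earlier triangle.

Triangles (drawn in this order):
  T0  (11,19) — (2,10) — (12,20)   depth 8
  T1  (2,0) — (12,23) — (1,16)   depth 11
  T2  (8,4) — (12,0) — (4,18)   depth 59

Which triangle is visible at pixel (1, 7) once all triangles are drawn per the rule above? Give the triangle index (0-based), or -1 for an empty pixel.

T0:
  degenerate (2·area = 0) — covers nothing
T1:
  2·area = 183
  edge (2, 0)→(12, 23): d=(10,23) right/bottom  bias=-1
  edge (12, 23)→(1, 16): d=(-11,-7) top-left  bias=+0
  edge (1, 16)→(2, 0): d=(1,-16) top-left  bias=+0
    (1,1)@(3, 3): e=[7,157,19] → X
    (2,1)@(5, 3): e=[-39,171,51] → .
    (1,2)@(3, 5): e=[27,135,21] → X
    (2,2)@(5, 5): e=[-19,149,53] → .
    (1,3)@(3, 7): e=[47,113,23] → X
    (2,3)@(5, 7): e=[1,127,55] → X
    (3,3)@(7, 7): e=[-45,141,87] → .
    (1,4)@(3, 9): e=[67,91,25] → X
    (3,4)@(7, 9): e=[-25,119,89] → .
    (1,5)@(3, 11): e=[87,69,27] → X
    (3,5)@(7, 11): e=[-5,97,91] → .
    (1,6)@(3, 13): e=[107,47,29] → X
  covered (22 px):
    . . . . . .
    . X . . . .
    . X . . . .
    . X X . . .
    . X X . . .
    . X X . . .
    . X X X . .
    . X X X . .
    . X X X X .
    . . . X X .
    . . . . X X
    . . . . . .
T2:
  2·area = 40
  edge (8, 4)→(12, 0): d=(4,-4) top-left  bias=+0
  edge (12, 0)→(4, 18): d=(-8,18) right/bottom  bias=-1
  edge (4, 18)→(8, 4): d=(4,-14) top-left  bias=+0
    (5,0)@(11, 1): e=[0,10,30] → X  [on edge]
    (4,1)@(9, 3): e=[0,30,10] → X  [on edge]
    (5,1)@(11, 3): e=[8,-6,38] → .
    (3,2)@(7, 5): e=[0,50,-10] → .  [on edge]
    (4,2)@(9, 5): e=[8,14,18] → X
    (5,2)@(11, 5): e=[16,-22,46] → .
    (2,3)@(5, 7): e=[0,70,-30] → .  [on edge]
    (4,3)@(9, 7): e=[16,-2,26] → .
    (1,4)@(3, 9): e=[0,90,-50] → .  [on edge]
    (3,4)@(7, 9): e=[16,18,6] → X
    (4,4)@(9, 9): e=[24,-18,34] → .
    (0,5)@(1, 11): e=[0,110,-70] → .  [on edge]
  covered (6 px):
    . . . . . X
    . . . . X .
    . . . . X .
    . . . . . .
    . . . X . .
    . . . X . .
    . . . . . .
    . . X . . .
    . . . . . .
    . . . . . .
    . . . . . .
    . . . . . .

Z-buffer (winner per pixel, '.' = empty):
  . . . . . 2
  . 1 . . 2 .
  . 1 . . 2 .
  . 1 1 . . .
  . 1 1 2 . .
  . 1 1 2 . .
  . 1 1 1 . .
  . 1 1 1 . .
  . 1 1 1 1 .
  . . . 1 1 .
  . . . . 1 1
  . . . . . .

Answer: 1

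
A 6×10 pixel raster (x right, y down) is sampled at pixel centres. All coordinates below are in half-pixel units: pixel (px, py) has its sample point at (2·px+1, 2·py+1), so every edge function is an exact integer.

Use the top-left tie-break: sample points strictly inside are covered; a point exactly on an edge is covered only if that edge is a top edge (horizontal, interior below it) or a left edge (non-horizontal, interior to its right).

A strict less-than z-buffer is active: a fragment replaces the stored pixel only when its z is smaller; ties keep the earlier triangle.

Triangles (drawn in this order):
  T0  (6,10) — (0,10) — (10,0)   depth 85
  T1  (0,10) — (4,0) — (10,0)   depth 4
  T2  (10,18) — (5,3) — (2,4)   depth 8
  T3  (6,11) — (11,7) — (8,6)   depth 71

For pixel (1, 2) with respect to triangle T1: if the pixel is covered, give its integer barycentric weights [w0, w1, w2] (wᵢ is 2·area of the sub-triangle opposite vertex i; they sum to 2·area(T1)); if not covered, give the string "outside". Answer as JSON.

T0:
  2·area = 60
  edge (6, 10)→(0, 10): d=(-6,0) right/bottom  bias=-1
  edge (0, 10)→(10, 0): d=(10,-10) top-left  bias=+0
  edge (10, 0)→(6, 10): d=(-4,10) right/bottom  bias=-1
    (4,0)@(9, 1): e=[54,0,6] → X  [on edge]
    (5,0)@(11, 1): e=[54,20,-14] → .
    (3,1)@(7, 3): e=[42,0,18] → X  [on edge]
    (4,1)@(9, 3): e=[42,20,-2] → .
    (2,2)@(5, 5): e=[30,0,30] → X  [on edge]
    (4,2)@(9, 5): e=[30,40,-10] → .
    (1,3)@(3, 7): e=[18,0,42] → X  [on edge]
    (4,3)@(9, 7): e=[18,60,-18] → .
    (0,4)@(1, 9): e=[6,0,54] → X  [on edge]
    (3,4)@(7, 9): e=[6,60,-6] → .
    (0,5)@(1, 11): e=[-6,20,46] → .
    (1,5)@(3, 11): e=[-6,40,26] → .
  covered (10 px):
    . . . . X .
    . . . X . .
    . . X X . .
    . X X X . .
    X X X . . .
    . . . . . .
    . . . . . .
    . . . . . .
    . . . . . .
    . . . . . .
T1:
  2·area = 60
  edge (0, 10)→(4, 0): d=(4,-10) top-left  bias=+0
  edge (4, 0)→(10, 0): d=(6,0) top-left  bias=+0
  edge (10, 0)→(0, 10): d=(-10,10) right/bottom  bias=-1
    (2,0)@(5, 1): e=[14,6,40] → X
    (3,0)@(7, 1): e=[34,6,20] → X
    (4,0)@(9, 1): e=[54,6,0] → .  [on edge]
    (1,1)@(3, 3): e=[2,18,40] → X
    (3,1)@(7, 3): e=[42,18,0] → .  [on edge]
    (1,2)@(3, 5): e=[10,30,20] → X
    (2,2)@(5, 5): e=[30,30,0] → .  [on edge]
    (1,3)@(3, 7): e=[18,42,0] → .  [on edge]
    (0,4)@(1, 9): e=[6,54,0] → .  [on edge]
  covered (5 px):
    . . X X . .
    . X X . . .
    . X . . . .
    . . . . . .
    . . . . . .
    . . . . . .
    . . . . . .
    . . . . . .
    . . . . . .
    . . . . . .
T2:
  2·area = 50  (B↔C swapped to make it positive)
  edge (10, 18)→(2, 4): d=(-8,-14) top-left  bias=+0
  edge (2, 4)→(5, 3): d=(3,-1) top-left  bias=+0
  edge (5, 3)→(10, 18): d=(5,15) right/bottom  bias=-1
    (5,0)@(11, 1): e=[150,0,-100] → .  [on edge]
    (2,1)@(5, 3): e=[50,0,0] → .  [on edge]
    (1,2)@(3, 5): e=[6,4,40] → X
    (2,2)@(5, 5): e=[34,6,10] → X
    (3,2)@(7, 5): e=[62,8,-20] → .
    (1,3)@(3, 7): e=[-10,10,50] → .
    (2,3)@(5, 7): e=[18,12,20] → X
    (3,3)@(7, 7): e=[46,14,-10] → .
    (2,4)@(5, 9): e=[2,18,30] → X
    (3,4)@(7, 9): e=[30,20,0] → .  [on edge]
    (2,5)@(5, 11): e=[-14,24,40] → .
    (3,5)@(7, 11): e=[14,26,10] → X
    (4,7)@(9, 15): e=[10,40,0] → .  [on edge]
  covered (5 px):
    . . . . . .
    . . . . . .
    . X X . . .
    . . X . . .
    . . X . . .
    . . . X . .
    . . . . . .
    . . . . . .
    . . . . . .
    . . . . . .
T3:
  2·area = 17  (B↔C swapped to make it positive)
  edge (6, 11)→(8, 6): d=(2,-5) top-left  bias=+0
  edge (8, 6)→(11, 7): d=(3,1) right/bottom  bias=-1
  edge (11, 7)→(6, 11): d=(-5,4) right/bottom  bias=-1
    (2,2)@(5, 5): e=[-17,0,34] → .  [on edge]
    (4,3)@(9, 7): e=[7,2,8] → X
    (5,3)@(11, 7): e=[17,0,0] → .  [on edge]
    (3,4)@(7, 9): e=[1,10,6] → X
    (4,4)@(9, 9): e=[11,8,-2] → .
    (3,5)@(7, 11): e=[5,16,-4] → .
    (0,7)@(1, 15): e=[-17,34,0] → .  [on edge]
  covered (2 px):
    . . . . . .
    . . . . . .
    . . . . . .
    . . . . X .
    . . . X . .
    . . . . . .
    . . . . . .
    . . . . . .
    . . . . . .
    . . . . . .

Result: [30,20,10]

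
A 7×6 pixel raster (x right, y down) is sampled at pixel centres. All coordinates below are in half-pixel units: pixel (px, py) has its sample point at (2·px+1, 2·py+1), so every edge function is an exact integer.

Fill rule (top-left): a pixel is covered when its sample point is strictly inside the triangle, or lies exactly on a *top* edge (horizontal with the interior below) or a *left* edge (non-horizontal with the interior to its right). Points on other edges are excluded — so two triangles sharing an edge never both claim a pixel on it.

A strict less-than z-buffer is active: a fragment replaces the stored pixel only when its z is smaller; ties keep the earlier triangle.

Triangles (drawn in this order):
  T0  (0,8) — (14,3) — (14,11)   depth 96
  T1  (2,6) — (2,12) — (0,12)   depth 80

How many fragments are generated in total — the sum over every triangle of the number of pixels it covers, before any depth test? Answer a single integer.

T0:
  2·area = 112
  edge (0, 8)→(14, 3): d=(14,-5) top-left  bias=+0
  edge (14, 3)→(14, 11): d=(0,8) right/bottom  bias=-1
  edge (14, 11)→(0, 8): d=(-14,-3) top-left  bias=+0
    (4,2)@(9, 5): e=[3,40,69] → █
    (5,2)@(11, 5): e=[13,24,75] → █
    (6,2)@(13, 5): e=[23,8,81] → █
    (1,3)@(3, 7): e=[1,88,23] → █
    (2,3)@(5, 7): e=[11,72,29] → █
    (3,3)@(7, 7): e=[21,56,35] → █
    (1,4)@(3, 9): e=[29,88,-5] → ·
    (2,4)@(5, 9): e=[39,72,1] → █
    (2,5)@(5, 11): e=[67,72,-27] → ·
    (3,5)@(7, 11): e=[77,56,-21] → ·
    (4,5)@(9, 11): e=[87,40,-15] → ·
    (5,5)@(11, 11): e=[97,24,-9] → ·
  covered (14 px):
    · · · · · · ·
    · · · · · · ·
    · · · · █ █ █
    · █ █ █ █ █ █
    · · █ █ █ █ █
    · · · · · · ·
T1:
  2·area = 12
  edge (2, 6)→(2, 12): d=(0,6) right/bottom  bias=-1
  edge (2, 12)→(0, 12): d=(-2,0) right/bottom  bias=-1
  edge (0, 12)→(2, 6): d=(2,-6) top-left  bias=+0
    (1,1)@(3, 3): e=[-6,18,0] → ·  [on edge]
    (0,4)@(1, 9): e=[6,6,0] → █  [on edge]
    (1,4)@(3, 9): e=[-6,6,12] → ·
    (0,5)@(1, 11): e=[6,2,4] → █
    (1,5)@(3, 11): e=[-6,2,16] → ·
  covered (2 px):
    · · · · · · ·
    · · · · · · ·
    · · · · · · ·
    · · · · · · ·
    █ · · · · · ·
    █ · · · · · ·

Final: 16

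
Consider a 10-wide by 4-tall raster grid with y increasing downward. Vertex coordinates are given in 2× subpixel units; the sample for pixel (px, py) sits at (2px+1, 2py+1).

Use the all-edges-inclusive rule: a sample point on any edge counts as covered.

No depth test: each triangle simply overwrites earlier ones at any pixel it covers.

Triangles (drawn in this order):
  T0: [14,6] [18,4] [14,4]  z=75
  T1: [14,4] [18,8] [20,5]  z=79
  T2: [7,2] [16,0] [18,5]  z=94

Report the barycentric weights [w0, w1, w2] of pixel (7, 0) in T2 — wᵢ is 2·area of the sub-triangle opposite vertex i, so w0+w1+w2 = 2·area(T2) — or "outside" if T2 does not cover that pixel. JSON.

T0:
  2·area = 8  (B↔C swapped to make it positive)
  edge (14, 6)→(14, 4): d=(0,-2) inclusive
  edge (14, 4)→(18, 4): d=(4,0) inclusive
  edge (18, 4)→(14, 6): d=(-4,2) inclusive
    (7,2)@(15, 5): e=[2,4,2] → X
    (8,2)@(17, 5): e=[6,4,-2] → .
    (7,3)@(15, 7): e=[2,12,-6] → .
  covered (1 px):
    . . . . . . . . . .
    . . . . . . . . . .
    . . . . . . . X . .
    . . . . . . . . . .
T1:
  2·area = 20  (B↔C swapped to make it positive)
  edge (14, 4)→(20, 5): d=(6,1) inclusive
  edge (20, 5)→(18, 8): d=(-2,3) inclusive
  edge (18, 8)→(14, 4): d=(-4,-4) inclusive
    (5,0)@(11, 1): e=[-15,35,0] → .  [on edge]
    (6,1)@(13, 3): e=[-5,25,0] → .  [on edge]
    (7,2)@(15, 5): e=[5,15,0] → X  [on edge]
    (8,2)@(17, 5): e=[3,9,8] → X
    (9,2)@(19, 5): e=[1,3,16] → X
    (7,3)@(15, 7): e=[17,11,-8] → .
    (8,3)@(17, 7): e=[15,5,0] → X  [on edge]
    (9,3)@(19, 7): e=[13,-1,8] → .
  covered (4 px):
    . . . . . . . . . .
    . . . . . . . . . .
    . . . . . . . X X X
    . . . . . . . . X .
T2:
  2·area = 49
  edge (7, 2)→(16, 0): d=(9,-2) inclusive
  edge (16, 0)→(18, 5): d=(2,5) inclusive
  edge (18, 5)→(7, 2): d=(-11,-3) inclusive
    (6,0)@(13, 1): e=[3,17,29] → X
    (7,0)@(15, 1): e=[7,7,35] → X
    (8,0)@(17, 1): e=[11,-3,41] → .
    (5,1)@(11, 3): e=[17,31,1] → X
    (8,1)@(17, 3): e=[29,1,19] → X
    (9,1)@(19, 3): e=[33,-9,25] → .
    (5,2)@(11, 5): e=[35,35,-21] → .
    (6,2)@(13, 5): e=[39,25,-15] → .
    (7,2)@(15, 5): e=[43,15,-9] → .
    (8,2)@(17, 5): e=[47,5,-3] → .
  covered (6 px):
    . . . . . . X X . .
    . . . . . X X X X .
    . . . . . . . . . .
    . . . . . . . . . .

Final: [7,35,7]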